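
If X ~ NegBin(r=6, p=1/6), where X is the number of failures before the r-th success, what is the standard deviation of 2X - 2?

For X ~ NegBin(r=6, p=1/6), where X is the number of failures before the r-th success:
Var(X) = 180
SD(X) = √(Var(X)) = √(180) = 6 \sqrt{5}
SD(2X - 2) = |2| × SD(X) = 2 × 6 \sqrt{5} = 12 \sqrt{5}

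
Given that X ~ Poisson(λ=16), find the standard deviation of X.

For X ~ Poisson(λ=16):
Var(X) = 16
SD(X) = √(Var(X)) = √(16) = 4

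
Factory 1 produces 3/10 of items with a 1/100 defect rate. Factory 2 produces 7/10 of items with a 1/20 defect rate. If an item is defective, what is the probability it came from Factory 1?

Using Bayes' theorem:
P(F1) = 3/10, P(D|F1) = 1/100
P(F2) = 7/10, P(D|F2) = 1/20
P(D) = P(D|F1)P(F1) + P(D|F2)P(F2)
     = \frac{19}{500}
P(F1|D) = P(D|F1)P(F1) / P(D)
= \frac{3}{38}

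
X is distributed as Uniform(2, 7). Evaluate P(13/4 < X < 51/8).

P(13/4 < X < 51/8) = ∫_{13/4}^{51/8} f(x) dx
where f(x) = \frac{1}{5}
= \frac{5}{8}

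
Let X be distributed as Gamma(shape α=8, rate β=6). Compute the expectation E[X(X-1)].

E[X(X-1)] = E[X² - X] = E[X²] - E[X]
E[X] = \frac{4}{3}
E[X²] = Var(X) + (E[X])² = \frac{2}{9} + (\frac{4}{3})² = 2
E[X(X-1)] = 2 - \frac{4}{3} = \frac{2}{3}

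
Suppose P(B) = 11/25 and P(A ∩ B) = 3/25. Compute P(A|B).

P(A|B) = P(A ∩ B) / P(B)
= (3/25) / (11/25)
= 3/11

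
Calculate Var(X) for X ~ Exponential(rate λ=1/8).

For X ~ Exponential(rate λ=1/8):
Var(X) = 64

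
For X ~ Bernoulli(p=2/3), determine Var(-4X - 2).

For X ~ Bernoulli(p=2/3):
Var(X) = \frac{2}{9}
Var(-4X - 2) = (-4)² × Var(X) = 16 × \frac{2}{9} = \frac{32}{9}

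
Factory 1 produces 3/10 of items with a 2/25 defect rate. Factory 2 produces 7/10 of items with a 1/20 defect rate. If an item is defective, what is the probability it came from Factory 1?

Using Bayes' theorem:
P(F1) = 3/10, P(D|F1) = 2/25
P(F2) = 7/10, P(D|F2) = 1/20
P(D) = P(D|F1)P(F1) + P(D|F2)P(F2)
     = \frac{59}{1000}
P(F1|D) = P(D|F1)P(F1) / P(D)
= \frac{24}{59}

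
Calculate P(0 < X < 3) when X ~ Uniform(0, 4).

P(0 < X < 3) = ∫_{0}^{3} f(x) dx
where f(x) = \frac{1}{4}
= \frac{3}{4}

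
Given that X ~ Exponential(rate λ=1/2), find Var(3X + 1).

For X ~ Exponential(rate λ=1/2):
Var(X) = 4
Var(3X + 1) = (3)² × Var(X) = 9 × 4 = 36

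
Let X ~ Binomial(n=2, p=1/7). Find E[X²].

Using the identity E[X²] = Var(X) + (E[X])²:
E[X] = \frac{2}{7}
Var(X) = \frac{12}{49}
E[X²] = \frac{12}{49} + (\frac{2}{7})²
= \frac{16}{49}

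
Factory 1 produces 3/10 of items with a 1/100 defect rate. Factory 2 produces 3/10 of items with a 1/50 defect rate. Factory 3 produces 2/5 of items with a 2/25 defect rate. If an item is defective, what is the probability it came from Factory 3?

Using Bayes' theorem:
P(F1) = 3/10, P(D|F1) = 1/100
P(F2) = 3/10, P(D|F2) = 1/50
P(F3) = 2/5, P(D|F3) = 2/25
P(D) = P(D|F1)P(F1) + P(D|F2)P(F2) + P(D|F3)P(F3)
     = \frac{41}{1000}
P(F3|D) = P(D|F3)P(F3) / P(D)
= \frac{32}{41}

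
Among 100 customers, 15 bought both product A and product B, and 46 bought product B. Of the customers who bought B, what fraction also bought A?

P(A ∩ B) = 15/100 = 3/20
P(B) = 46/100 = 23/50
P(A|B) = P(A ∩ B) / P(B) = (3/20) / (23/50) = 15/46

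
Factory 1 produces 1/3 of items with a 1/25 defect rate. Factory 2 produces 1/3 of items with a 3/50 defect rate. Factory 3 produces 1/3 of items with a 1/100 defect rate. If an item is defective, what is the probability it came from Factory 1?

Using Bayes' theorem:
P(F1) = 1/3, P(D|F1) = 1/25
P(F2) = 1/3, P(D|F2) = 3/50
P(F3) = 1/3, P(D|F3) = 1/100
P(D) = P(D|F1)P(F1) + P(D|F2)P(F2) + P(D|F3)P(F3)
     = \frac{11}{300}
P(F1|D) = P(D|F1)P(F1) / P(D)
= \frac{4}{11}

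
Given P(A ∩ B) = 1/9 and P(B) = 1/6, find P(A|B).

P(A|B) = P(A ∩ B) / P(B)
= (1/9) / (1/6)
= 2/3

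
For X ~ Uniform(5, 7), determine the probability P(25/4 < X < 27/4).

P(25/4 < X < 27/4) = ∫_{25/4}^{27/4} f(x) dx
where f(x) = \frac{1}{2}
= \frac{1}{4}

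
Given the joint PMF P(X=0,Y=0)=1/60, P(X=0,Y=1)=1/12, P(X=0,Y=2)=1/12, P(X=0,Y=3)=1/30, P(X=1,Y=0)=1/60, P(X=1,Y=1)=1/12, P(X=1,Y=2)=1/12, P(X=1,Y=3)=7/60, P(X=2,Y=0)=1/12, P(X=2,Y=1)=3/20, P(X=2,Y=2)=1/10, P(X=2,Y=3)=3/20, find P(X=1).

P(X=1) = P(X=1,Y=0) + P(X=1,Y=1) + P(X=1,Y=2) + P(X=1,Y=3)
= 1/60 + 1/12 + 1/12 + 7/60
= 3/10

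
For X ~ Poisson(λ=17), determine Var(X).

For X ~ Poisson(λ=17):
Var(X) = 17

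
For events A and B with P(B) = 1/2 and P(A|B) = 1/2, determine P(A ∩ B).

By definition, P(A|B) = P(A ∩ B) / P(B)
So P(A ∩ B) = P(A|B) × P(B)
= 1/2 × 1/2
= 1/4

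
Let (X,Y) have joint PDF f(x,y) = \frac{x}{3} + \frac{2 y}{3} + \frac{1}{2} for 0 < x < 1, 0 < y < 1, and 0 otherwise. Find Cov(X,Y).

E[XY] = ∫∫ xy × f(x,y) dx dy = \frac{7}{24}
E[X] = \frac{19}{36}
E[Y] = \frac{5}{9}
Cov(X,Y) = E[XY] - E[X]E[Y] = - \frac{1}{648}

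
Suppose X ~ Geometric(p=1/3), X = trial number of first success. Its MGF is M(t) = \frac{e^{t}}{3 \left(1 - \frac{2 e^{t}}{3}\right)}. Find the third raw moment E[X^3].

To find E[X^3], compute M^(3)(0):
M^(1)(t) = \frac{e^{t}}{3 \left(1 - \frac{2 e^{t}}{3}\right)} + \frac{2 e^{2 t}}{9 \left(1 - \frac{2 e^{t}}{3}\right)^{2}}
M^(2)(t) = \frac{e^{t}}{3 \left(1 - \frac{2 e^{t}}{3}\right)} + \frac{2 e^{2 t}}{3 \left(1 - \frac{2 e^{t}}{3}\right)^{2}} + \frac{8 e^{3 t}}{27 \left(1 - \frac{2 e^{t}}{3}\right)^{3}}
M^(3)(t) = \frac{e^{t}}{3 \left(1 - \frac{2 e^{t}}{3}\right)} + \frac{14 e^{2 t}}{9 \left(1 - \frac{2 e^{t}}{3}\right)^{2}} + \frac{16 e^{3 t}}{9 \left(1 - \frac{2 e^{t}}{3}\right)^{3}} + \frac{16 e^{4 t}}{27 \left(1 - \frac{2 e^{t}}{3}\right)^{4}}
M^(3)(0) = 111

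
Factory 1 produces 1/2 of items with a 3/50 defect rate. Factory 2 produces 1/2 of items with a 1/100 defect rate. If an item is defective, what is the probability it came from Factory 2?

Using Bayes' theorem:
P(F1) = 1/2, P(D|F1) = 3/50
P(F2) = 1/2, P(D|F2) = 1/100
P(D) = P(D|F1)P(F1) + P(D|F2)P(F2)
     = \frac{7}{200}
P(F2|D) = P(D|F2)P(F2) / P(D)
= \frac{1}{7}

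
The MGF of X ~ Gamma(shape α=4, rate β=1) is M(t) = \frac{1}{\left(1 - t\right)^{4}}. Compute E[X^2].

To find E[X^2], compute M^(2)(0):
M^(1)(t) = \frac{4}{\left(1 - t\right)^{5}}
M^(2)(t) = \frac{20}{\left(1 - t\right)^{6}}
M^(2)(0) = 20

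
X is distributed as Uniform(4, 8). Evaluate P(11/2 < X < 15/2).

P(11/2 < X < 15/2) = ∫_{11/2}^{15/2} f(x) dx
where f(x) = \frac{1}{4}
= \frac{1}{2}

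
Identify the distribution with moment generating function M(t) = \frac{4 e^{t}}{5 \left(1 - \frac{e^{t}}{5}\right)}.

The MGF M(t) = \frac{4 e^{t}}{5 \left(1 - \frac{e^{t}}{5}\right)} is the standard form for the Geometric distribution.
Comparing with the known MGF formula identifies: Geometric(p=4/5), X = trial number of first success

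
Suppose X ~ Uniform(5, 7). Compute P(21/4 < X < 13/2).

P(21/4 < X < 13/2) = ∫_{21/4}^{13/2} f(x) dx
where f(x) = \frac{1}{2}
= \frac{5}{8}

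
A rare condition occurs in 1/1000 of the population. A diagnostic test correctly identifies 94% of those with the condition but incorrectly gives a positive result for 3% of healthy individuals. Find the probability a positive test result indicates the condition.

Let D = the rare event, + = positive/flagged.
P(D) = 1/1000
P(+|D) = 94/100 = 47/50
P(+|D') = 3/100
P(+) = P(+|D)P(D) + P(+|D')P(D')
     = \frac{47}{50} × \frac{1}{1000} + \frac{3}{100} × \frac{999}{1000}
     = \frac{3091}{100000}
P(D|+) = P(+|D)P(D)/P(+) = \frac{94}{3091}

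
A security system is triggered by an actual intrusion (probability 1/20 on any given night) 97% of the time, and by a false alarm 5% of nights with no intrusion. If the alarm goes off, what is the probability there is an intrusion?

Let D = the rare event, + = positive/flagged.
P(D) = 1/20
P(+|D) = 97/100
P(+|D') = 5/100 = 1/20
P(+) = P(+|D)P(D) + P(+|D')P(D')
     = \frac{97}{100} × \frac{1}{20} + \frac{1}{20} × \frac{19}{20}
     = \frac{12}{125}
P(D|+) = P(+|D)P(D)/P(+) = \frac{97}{192}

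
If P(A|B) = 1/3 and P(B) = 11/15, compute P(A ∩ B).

By definition, P(A|B) = P(A ∩ B) / P(B)
So P(A ∩ B) = P(A|B) × P(B)
= 1/3 × 11/15
= 11/45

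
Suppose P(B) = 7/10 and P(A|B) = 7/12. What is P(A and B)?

By definition, P(A|B) = P(A ∩ B) / P(B)
So P(A ∩ B) = P(A|B) × P(B)
= 7/12 × 7/10
= 49/120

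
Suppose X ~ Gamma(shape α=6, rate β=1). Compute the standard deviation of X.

For X ~ Gamma(shape α=6, rate β=1):
Var(X) = 6
SD(X) = √(Var(X)) = √(6) = \sqrt{6}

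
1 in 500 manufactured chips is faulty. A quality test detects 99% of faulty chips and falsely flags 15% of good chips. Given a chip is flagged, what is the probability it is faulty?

Let D = the rare event, + = positive/flagged.
P(D) = 1/500
P(+|D) = 99/100
P(+|D') = 15/100 = 3/20
P(+) = P(+|D)P(D) + P(+|D')P(D')
     = \frac{99}{100} × \frac{1}{500} + \frac{3}{20} × \frac{499}{500}
     = \frac{474}{3125}
P(D|+) = P(+|D)P(D)/P(+) = \frac{33}{2528}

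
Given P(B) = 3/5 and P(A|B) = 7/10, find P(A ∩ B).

By definition, P(A|B) = P(A ∩ B) / P(B)
So P(A ∩ B) = P(A|B) × P(B)
= 7/10 × 3/5
= 21/50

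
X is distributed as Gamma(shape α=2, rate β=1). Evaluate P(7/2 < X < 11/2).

P(7/2 < X < 11/2) = ∫_{7/2}^{11/2} f(x) dx
where f(x) = x e^{- x}
= \frac{-13 + 9 e^{2}}{2 e^{\frac{11}{2}}}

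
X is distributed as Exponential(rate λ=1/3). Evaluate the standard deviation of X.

For X ~ Exponential(rate λ=1/3):
Var(X) = 9
SD(X) = √(Var(X)) = √(9) = 3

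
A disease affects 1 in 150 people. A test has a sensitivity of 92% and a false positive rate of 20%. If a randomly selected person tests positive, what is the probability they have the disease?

Let D = the rare event, + = positive/flagged.
P(D) = 1/150
P(+|D) = 92/100 = 23/25
P(+|D') = 20/100 = 1/5
P(+) = P(+|D)P(D) + P(+|D')P(D')
     = \frac{23}{25} × \frac{1}{150} + \frac{1}{5} × \frac{149}{150}
     = \frac{128}{625}
P(D|+) = P(+|D)P(D)/P(+) = \frac{23}{768}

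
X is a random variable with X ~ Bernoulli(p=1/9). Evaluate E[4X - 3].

For X ~ Bernoulli(p=1/9):
E[X] = \frac{1}{9}
E[4X - 3] = 4 × E[X] - 3 = - \frac{23}{9}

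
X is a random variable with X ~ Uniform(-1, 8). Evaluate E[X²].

Using the identity E[X²] = Var(X) + (E[X])²:
E[X] = \frac{7}{2}
Var(X) = \frac{27}{4}
E[X²] = \frac{27}{4} + (\frac{7}{2})²
= 19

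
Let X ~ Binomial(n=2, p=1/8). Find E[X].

For X ~ Binomial(n=2, p=1/8), the expected value is:
E[X] = \frac{1}{4}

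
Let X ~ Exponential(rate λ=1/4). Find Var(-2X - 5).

For X ~ Exponential(rate λ=1/4):
Var(X) = 16
Var(-2X - 5) = (-2)² × Var(X) = 4 × 16 = 64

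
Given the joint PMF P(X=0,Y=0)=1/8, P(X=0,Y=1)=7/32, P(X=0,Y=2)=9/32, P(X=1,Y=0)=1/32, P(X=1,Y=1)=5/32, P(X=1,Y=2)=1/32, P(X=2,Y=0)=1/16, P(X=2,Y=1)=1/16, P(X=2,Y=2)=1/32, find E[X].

First find marginal of X:
P(X=0) = 5/8
P(X=1) = 7/32
P(X=2) = 5/32
E[X] = 0 × 5/8 + 1 × 7/32 + 2 × 5/32 = 17/32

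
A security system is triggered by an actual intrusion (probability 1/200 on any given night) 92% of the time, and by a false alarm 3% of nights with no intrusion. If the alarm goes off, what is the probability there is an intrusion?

Let D = the rare event, + = positive/flagged.
P(D) = 1/200
P(+|D) = 92/100 = 23/25
P(+|D') = 3/100
P(+) = P(+|D)P(D) + P(+|D')P(D')
     = \frac{23}{25} × \frac{1}{200} + \frac{3}{100} × \frac{199}{200}
     = \frac{689}{20000}
P(D|+) = P(+|D)P(D)/P(+) = \frac{92}{689}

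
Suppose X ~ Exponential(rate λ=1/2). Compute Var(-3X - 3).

For X ~ Exponential(rate λ=1/2):
Var(X) = 4
Var(-3X - 3) = (-3)² × Var(X) = 9 × 4 = 36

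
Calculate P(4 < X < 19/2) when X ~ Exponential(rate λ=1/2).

P(4 < X < 19/2) = ∫_{4}^{19/2} f(x) dx
where f(x) = \frac{e^{- \frac{x}{2}}}{2}
= - \frac{1}{e^{\frac{19}{4}}} + e^{-2}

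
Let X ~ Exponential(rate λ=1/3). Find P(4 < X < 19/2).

P(4 < X < 19/2) = ∫_{4}^{19/2} f(x) dx
where f(x) = \frac{e^{- \frac{x}{3}}}{3}
= - \frac{1}{e^{\frac{19}{6}}} + e^{- \frac{4}{3}}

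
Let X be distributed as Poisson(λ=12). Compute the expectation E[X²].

Using the identity E[X²] = Var(X) + (E[X])²:
E[X] = 12
Var(X) = 12
E[X²] = 12 + (12)²
= 156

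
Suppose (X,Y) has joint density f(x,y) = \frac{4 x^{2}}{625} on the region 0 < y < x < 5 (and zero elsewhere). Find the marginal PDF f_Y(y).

f_Y(y) = ∫_y^5 \frac{4 x^{2}}{625} dx = \frac{4}{15} - \frac{4 y^{3}}{1875}
for 0 < y < 5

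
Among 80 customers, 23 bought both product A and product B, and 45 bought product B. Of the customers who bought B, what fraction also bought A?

P(A ∩ B) = 23/80
P(B) = 45/80 = 9/16
P(A|B) = P(A ∩ B) / P(B) = (23/80) / (9/16) = 23/45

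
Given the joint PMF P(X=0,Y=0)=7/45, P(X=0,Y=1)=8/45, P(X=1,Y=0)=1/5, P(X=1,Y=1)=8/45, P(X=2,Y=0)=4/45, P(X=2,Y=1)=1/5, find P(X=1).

P(X=1) = P(X=1,Y=0) + P(X=1,Y=1)
= 1/5 + 8/45
= 17/45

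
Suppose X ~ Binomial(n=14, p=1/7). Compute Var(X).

For X ~ Binomial(n=14, p=1/7):
Var(X) = \frac{12}{7}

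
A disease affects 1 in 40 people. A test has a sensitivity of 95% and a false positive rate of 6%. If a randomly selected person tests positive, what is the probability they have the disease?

Let D = the rare event, + = positive/flagged.
P(D) = 1/40
P(+|D) = 95/100 = 19/20
P(+|D') = 6/100 = 3/50
P(+) = P(+|D)P(D) + P(+|D')P(D')
     = \frac{19}{20} × \frac{1}{40} + \frac{3}{50} × \frac{39}{40}
     = \frac{329}{4000}
P(D|+) = P(+|D)P(D)/P(+) = \frac{95}{329}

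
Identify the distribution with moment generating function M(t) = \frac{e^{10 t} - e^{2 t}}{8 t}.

The MGF M(t) = \frac{e^{10 t} - e^{2 t}}{8 t} is the standard form for the Uniform distribution.
Comparing with the known MGF formula identifies: Uniform(2, 10)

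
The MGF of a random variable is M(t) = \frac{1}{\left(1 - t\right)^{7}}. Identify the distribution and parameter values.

The MGF M(t) = \frac{1}{\left(1 - t\right)^{7}} is the standard form for the Gamma distribution.
Comparing with the known MGF formula identifies: Gamma(shape α=7, rate β=1)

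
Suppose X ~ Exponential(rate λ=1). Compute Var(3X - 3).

For X ~ Exponential(rate λ=1):
Var(X) = 1
Var(3X - 3) = (3)² × Var(X) = 9 × 1 = 9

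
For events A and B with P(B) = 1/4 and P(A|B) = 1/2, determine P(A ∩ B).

By definition, P(A|B) = P(A ∩ B) / P(B)
So P(A ∩ B) = P(A|B) × P(B)
= 1/2 × 1/4
= 1/8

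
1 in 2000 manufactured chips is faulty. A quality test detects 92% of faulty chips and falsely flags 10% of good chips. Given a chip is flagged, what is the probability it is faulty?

Let D = the rare event, + = positive/flagged.
P(D) = 1/2000
P(+|D) = 92/100 = 23/25
P(+|D') = 10/100 = 1/10
P(+) = P(+|D)P(D) + P(+|D')P(D')
     = \frac{23}{25} × \frac{1}{2000} + \frac{1}{10} × \frac{1999}{2000}
     = \frac{10041}{100000}
P(D|+) = P(+|D)P(D)/P(+) = \frac{46}{10041}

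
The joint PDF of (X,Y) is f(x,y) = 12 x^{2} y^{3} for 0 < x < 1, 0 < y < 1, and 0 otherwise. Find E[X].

E[X] = ∫_0^1 ∫_0^1 x × f(x,y) dy dx
= ∫_0^1 ∫_0^1 x × (12 x^{2} y^{3}) dy dx
= \frac{3}{4}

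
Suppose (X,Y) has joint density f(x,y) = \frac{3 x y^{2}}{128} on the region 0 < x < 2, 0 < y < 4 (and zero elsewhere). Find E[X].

f_X(x) = ∫_0^4 \frac{3 x y^{2}}{128} dy = \frac{x}{2}
E[X] = ∫_0^2 x × (\frac{x}{2}) dx = \frac{4}{3}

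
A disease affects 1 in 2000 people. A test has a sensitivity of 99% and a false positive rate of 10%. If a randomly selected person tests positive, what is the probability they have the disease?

Let D = the rare event, + = positive/flagged.
P(D) = 1/2000
P(+|D) = 99/100
P(+|D') = 10/100 = 1/10
P(+) = P(+|D)P(D) + P(+|D')P(D')
     = \frac{99}{100} × \frac{1}{2000} + \frac{1}{10} × \frac{1999}{2000}
     = \frac{20089}{200000}
P(D|+) = P(+|D)P(D)/P(+) = \frac{99}{20089}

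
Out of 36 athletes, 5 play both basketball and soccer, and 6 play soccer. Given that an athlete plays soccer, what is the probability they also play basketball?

P(A ∩ B) = 5/36
P(B) = 6/36 = 1/6
P(A|B) = P(A ∩ B) / P(B) = (5/36) / (1/6) = 5/6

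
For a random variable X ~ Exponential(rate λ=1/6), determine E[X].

For X ~ Exponential(rate λ=1/6), the expected value is:
E[X] = 6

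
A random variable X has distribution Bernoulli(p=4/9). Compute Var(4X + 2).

For X ~ Bernoulli(p=4/9):
Var(X) = \frac{20}{81}
Var(4X + 2) = (4)² × Var(X) = 16 × \frac{20}{81} = \frac{320}{81}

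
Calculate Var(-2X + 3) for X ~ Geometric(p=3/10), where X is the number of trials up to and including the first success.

For X ~ Geometric(p=3/10), where X is the number of trials up to and including the first success:
Var(X) = \frac{70}{9}
Var(-2X + 3) = (-2)² × Var(X) = 4 × \frac{70}{9} = \frac{280}{9}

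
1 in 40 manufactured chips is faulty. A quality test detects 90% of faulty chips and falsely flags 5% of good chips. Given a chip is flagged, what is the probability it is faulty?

Let D = the rare event, + = positive/flagged.
P(D) = 1/40
P(+|D) = 90/100 = 9/10
P(+|D') = 5/100 = 1/20
P(+) = P(+|D)P(D) + P(+|D')P(D')
     = \frac{9}{10} × \frac{1}{40} + \frac{1}{20} × \frac{39}{40}
     = \frac{57}{800}
P(D|+) = P(+|D)P(D)/P(+) = \frac{6}{19}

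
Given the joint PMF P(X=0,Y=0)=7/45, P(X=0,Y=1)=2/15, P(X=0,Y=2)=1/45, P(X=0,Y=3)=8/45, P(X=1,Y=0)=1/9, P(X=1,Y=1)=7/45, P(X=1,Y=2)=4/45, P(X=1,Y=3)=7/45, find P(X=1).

P(X=1) = P(X=1,Y=0) + P(X=1,Y=1) + P(X=1,Y=2) + P(X=1,Y=3)
= 1/9 + 7/45 + 4/45 + 7/45
= 23/45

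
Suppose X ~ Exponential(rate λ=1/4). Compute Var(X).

For X ~ Exponential(rate λ=1/4):
Var(X) = 16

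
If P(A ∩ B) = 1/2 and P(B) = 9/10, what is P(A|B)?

P(A|B) = P(A ∩ B) / P(B)
= (1/2) / (9/10)
= 5/9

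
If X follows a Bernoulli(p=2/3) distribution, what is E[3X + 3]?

For X ~ Bernoulli(p=2/3):
E[X] = \frac{2}{3}
E[3X + 3] = 3 × E[X] + 3 = 5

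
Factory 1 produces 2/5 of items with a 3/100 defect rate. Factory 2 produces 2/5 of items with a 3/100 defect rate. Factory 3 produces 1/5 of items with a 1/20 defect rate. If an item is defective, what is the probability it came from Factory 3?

Using Bayes' theorem:
P(F1) = 2/5, P(D|F1) = 3/100
P(F2) = 2/5, P(D|F2) = 3/100
P(F3) = 1/5, P(D|F3) = 1/20
P(D) = P(D|F1)P(F1) + P(D|F2)P(F2) + P(D|F3)P(F3)
     = \frac{17}{500}
P(F3|D) = P(D|F3)P(F3) / P(D)
= \frac{5}{17}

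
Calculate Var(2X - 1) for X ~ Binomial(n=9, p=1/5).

For X ~ Binomial(n=9, p=1/5):
Var(X) = \frac{36}{25}
Var(2X - 1) = (2)² × Var(X) = 4 × \frac{36}{25} = \frac{144}{25}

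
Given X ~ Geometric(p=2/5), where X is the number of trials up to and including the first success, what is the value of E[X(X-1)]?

E[X(X-1)] = E[X² - X] = E[X²] - E[X]
E[X] = \frac{5}{2}
E[X²] = Var(X) + (E[X])² = \frac{15}{4} + (\frac{5}{2})² = 10
E[X(X-1)] = 10 - \frac{5}{2} = \frac{15}{2}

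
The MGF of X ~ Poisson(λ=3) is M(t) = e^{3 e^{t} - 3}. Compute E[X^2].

To find E[X^2], compute M^(2)(0):
M^(1)(t) = 3 e^{t} e^{3 e^{t} - 3}
M^(2)(t) = 9 e^{2 t} e^{3 e^{t} - 3} + 3 e^{t} e^{3 e^{t} - 3}
M^(2)(0) = 12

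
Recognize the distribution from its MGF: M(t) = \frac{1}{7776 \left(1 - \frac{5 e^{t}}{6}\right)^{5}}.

The MGF M(t) = \frac{1}{7776 \left(1 - \frac{5 e^{t}}{6}\right)^{5}} is the standard form for the NegativeBinomial distribution.
Comparing with the known MGF formula identifies: NegBin(r=5, p=1/6), X = failures before r-th success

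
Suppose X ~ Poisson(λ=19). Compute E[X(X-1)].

E[X(X-1)] = E[X² - X] = E[X²] - E[X]
E[X] = 19
E[X²] = Var(X) + (E[X])² = 19 + (19)² = 380
E[X(X-1)] = 380 - 19 = 361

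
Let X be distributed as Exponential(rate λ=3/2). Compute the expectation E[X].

For X ~ Exponential(rate λ=3/2), the expected value is:
E[X] = \frac{2}{3}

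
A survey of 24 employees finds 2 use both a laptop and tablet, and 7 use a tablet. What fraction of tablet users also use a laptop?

P(A ∩ B) = 2/24 = 1/12
P(B) = 7/24
P(A|B) = P(A ∩ B) / P(B) = (1/12) / (7/24) = 2/7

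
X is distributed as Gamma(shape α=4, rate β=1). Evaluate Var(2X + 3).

For X ~ Gamma(shape α=4, rate β=1):
Var(X) = 4
Var(2X + 3) = (2)² × Var(X) = 4 × 4 = 16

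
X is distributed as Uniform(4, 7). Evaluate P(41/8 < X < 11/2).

P(41/8 < X < 11/2) = ∫_{41/8}^{11/2} f(x) dx
where f(x) = \frac{1}{3}
= \frac{1}{8}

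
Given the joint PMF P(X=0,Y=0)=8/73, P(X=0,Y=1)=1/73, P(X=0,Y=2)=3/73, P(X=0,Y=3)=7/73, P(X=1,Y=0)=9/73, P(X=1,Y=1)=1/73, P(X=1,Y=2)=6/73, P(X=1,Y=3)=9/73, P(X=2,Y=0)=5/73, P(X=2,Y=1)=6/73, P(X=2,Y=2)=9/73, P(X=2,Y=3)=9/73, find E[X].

First find marginal of X:
P(X=0) = 19/73
P(X=1) = 25/73
P(X=2) = 29/73
E[X] = 0 × 19/73 + 1 × 25/73 + 2 × 29/73 = 83/73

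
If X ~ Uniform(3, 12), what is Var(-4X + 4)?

For X ~ Uniform(3, 12):
Var(X) = \frac{27}{4}
Var(-4X + 4) = (-4)² × Var(X) = 16 × \frac{27}{4} = 108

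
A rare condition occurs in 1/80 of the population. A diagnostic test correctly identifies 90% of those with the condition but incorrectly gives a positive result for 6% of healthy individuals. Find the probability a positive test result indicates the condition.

Let D = the rare event, + = positive/flagged.
P(D) = 1/80
P(+|D) = 90/100 = 9/10
P(+|D') = 6/100 = 3/50
P(+) = P(+|D)P(D) + P(+|D')P(D')
     = \frac{9}{10} × \frac{1}{80} + \frac{3}{50} × \frac{79}{80}
     = \frac{141}{2000}
P(D|+) = P(+|D)P(D)/P(+) = \frac{15}{94}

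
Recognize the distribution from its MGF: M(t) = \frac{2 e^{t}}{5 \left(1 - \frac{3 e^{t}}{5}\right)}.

The MGF M(t) = \frac{2 e^{t}}{5 \left(1 - \frac{3 e^{t}}{5}\right)} is the standard form for the Geometric distribution.
Comparing with the known MGF formula identifies: Geometric(p=2/5), X = trial number of first success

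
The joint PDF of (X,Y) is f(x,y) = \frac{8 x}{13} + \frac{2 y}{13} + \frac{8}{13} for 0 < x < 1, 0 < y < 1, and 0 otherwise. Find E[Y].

E[Y] = ∫_0^1 ∫_0^1 y × f(x,y) dx dy
= \frac{20}{39}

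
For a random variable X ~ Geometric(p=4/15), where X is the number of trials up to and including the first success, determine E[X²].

Using the identity E[X²] = Var(X) + (E[X])²:
E[X] = \frac{15}{4}
Var(X) = \frac{165}{16}
E[X²] = \frac{165}{16} + (\frac{15}{4})²
= \frac{195}{8}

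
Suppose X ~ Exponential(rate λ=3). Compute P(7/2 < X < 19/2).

P(7/2 < X < 19/2) = ∫_{7/2}^{19/2} f(x) dx
where f(x) = 3 e^{- 3 x}
= - \frac{1 - e^{18}}{e^{\frac{57}{2}}}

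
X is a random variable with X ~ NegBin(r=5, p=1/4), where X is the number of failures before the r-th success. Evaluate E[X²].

Using the identity E[X²] = Var(X) + (E[X])²:
E[X] = 15
Var(X) = 60
E[X²] = 60 + (15)²
= 285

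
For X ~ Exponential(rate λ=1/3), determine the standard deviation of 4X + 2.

For X ~ Exponential(rate λ=1/3):
Var(X) = 9
SD(X) = √(Var(X)) = √(9) = 3
SD(4X + 2) = |4| × SD(X) = 4 × 3 = 12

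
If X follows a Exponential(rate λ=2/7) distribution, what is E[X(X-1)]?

E[X(X-1)] = E[X² - X] = E[X²] - E[X]
E[X] = \frac{7}{2}
E[X²] = Var(X) + (E[X])² = \frac{49}{4} + (\frac{7}{2})² = \frac{49}{2}
E[X(X-1)] = \frac{49}{2} - \frac{7}{2} = 21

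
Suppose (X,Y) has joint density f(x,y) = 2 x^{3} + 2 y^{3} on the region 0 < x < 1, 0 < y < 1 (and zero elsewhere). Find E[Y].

E[Y] = ∫_0^1 ∫_0^1 y × f(x,y) dx dy
= \frac{13}{20}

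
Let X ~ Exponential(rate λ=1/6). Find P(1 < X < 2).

P(1 < X < 2) = ∫_{1}^{2} f(x) dx
where f(x) = \frac{e^{- \frac{x}{6}}}{6}
= - \frac{1}{e^{\frac{1}{3}}} + e^{- \frac{1}{6}}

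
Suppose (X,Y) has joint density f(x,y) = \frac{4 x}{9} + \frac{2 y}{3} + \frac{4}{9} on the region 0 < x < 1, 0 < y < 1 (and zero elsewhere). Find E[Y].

E[Y] = ∫_0^1 ∫_0^1 y × f(x,y) dx dy
= \frac{5}{9}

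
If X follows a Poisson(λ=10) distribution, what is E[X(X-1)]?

E[X(X-1)] = E[X² - X] = E[X²] - E[X]
E[X] = 10
E[X²] = Var(X) + (E[X])² = 10 + (10)² = 110
E[X(X-1)] = 110 - 10 = 100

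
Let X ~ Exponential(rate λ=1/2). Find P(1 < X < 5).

P(1 < X < 5) = ∫_{1}^{5} f(x) dx
where f(x) = \frac{e^{- \frac{x}{2}}}{2}
= - \frac{1 - e^{2}}{e^{\frac{5}{2}}}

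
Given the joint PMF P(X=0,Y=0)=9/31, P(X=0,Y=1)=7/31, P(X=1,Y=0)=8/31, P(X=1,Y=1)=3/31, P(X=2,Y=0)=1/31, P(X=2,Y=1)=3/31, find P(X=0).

P(X=0) = P(X=0,Y=0) + P(X=0,Y=1)
= 9/31 + 7/31
= 16/31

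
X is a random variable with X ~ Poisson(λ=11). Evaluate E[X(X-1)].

E[X(X-1)] = E[X² - X] = E[X²] - E[X]
E[X] = 11
E[X²] = Var(X) + (E[X])² = 11 + (11)² = 132
E[X(X-1)] = 132 - 11 = 121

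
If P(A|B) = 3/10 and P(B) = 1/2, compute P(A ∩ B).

By definition, P(A|B) = P(A ∩ B) / P(B)
So P(A ∩ B) = P(A|B) × P(B)
= 3/10 × 1/2
= 3/20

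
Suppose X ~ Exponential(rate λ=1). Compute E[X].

For X ~ Exponential(rate λ=1), the expected value is:
E[X] = 1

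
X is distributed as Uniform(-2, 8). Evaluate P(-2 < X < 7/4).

P(-2 < X < 7/4) = ∫_{-2}^{7/4} f(x) dx
where f(x) = \frac{1}{10}
= \frac{3}{8}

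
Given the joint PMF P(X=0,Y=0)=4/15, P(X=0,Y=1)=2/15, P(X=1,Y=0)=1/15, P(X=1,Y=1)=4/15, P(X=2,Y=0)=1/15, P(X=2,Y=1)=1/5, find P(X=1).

P(X=1) = P(X=1,Y=0) + P(X=1,Y=1)
= 1/15 + 4/15
= 1/3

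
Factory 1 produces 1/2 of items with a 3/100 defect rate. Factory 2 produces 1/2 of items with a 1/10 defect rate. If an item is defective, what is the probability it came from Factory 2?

Using Bayes' theorem:
P(F1) = 1/2, P(D|F1) = 3/100
P(F2) = 1/2, P(D|F2) = 1/10
P(D) = P(D|F1)P(F1) + P(D|F2)P(F2)
     = \frac{13}{200}
P(F2|D) = P(D|F2)P(F2) / P(D)
= \frac{10}{13}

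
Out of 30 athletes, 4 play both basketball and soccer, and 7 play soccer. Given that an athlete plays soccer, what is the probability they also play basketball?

P(A ∩ B) = 4/30 = 2/15
P(B) = 7/30
P(A|B) = P(A ∩ B) / P(B) = (2/15) / (7/30) = 4/7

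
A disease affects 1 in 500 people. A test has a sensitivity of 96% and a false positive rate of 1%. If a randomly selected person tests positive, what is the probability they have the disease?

Let D = the rare event, + = positive/flagged.
P(D) = 1/500
P(+|D) = 96/100 = 24/25
P(+|D') = 1/100
P(+) = P(+|D)P(D) + P(+|D')P(D')
     = \frac{24}{25} × \frac{1}{500} + \frac{1}{100} × \frac{499}{500}
     = \frac{119}{10000}
P(D|+) = P(+|D)P(D)/P(+) = \frac{96}{595}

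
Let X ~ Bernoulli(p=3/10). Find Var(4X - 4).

For X ~ Bernoulli(p=3/10):
Var(X) = \frac{21}{100}
Var(4X - 4) = (4)² × Var(X) = 16 × \frac{21}{100} = \frac{84}{25}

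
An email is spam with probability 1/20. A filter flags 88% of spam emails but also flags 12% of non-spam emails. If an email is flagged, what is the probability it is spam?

Let D = the rare event, + = positive/flagged.
P(D) = 1/20
P(+|D) = 88/100 = 22/25
P(+|D') = 12/100 = 3/25
P(+) = P(+|D)P(D) + P(+|D')P(D')
     = \frac{22}{25} × \frac{1}{20} + \frac{3}{25} × \frac{19}{20}
     = \frac{79}{500}
P(D|+) = P(+|D)P(D)/P(+) = \frac{22}{79}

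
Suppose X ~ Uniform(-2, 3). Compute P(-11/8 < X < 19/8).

P(-11/8 < X < 19/8) = ∫_{-11/8}^{19/8} f(x) dx
where f(x) = \frac{1}{5}
= \frac{3}{4}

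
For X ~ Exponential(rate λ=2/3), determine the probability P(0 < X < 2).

P(0 < X < 2) = ∫_{0}^{2} f(x) dx
where f(x) = \frac{2 e^{- \frac{2 x}{3}}}{3}
= 1 - e^{- \frac{4}{3}}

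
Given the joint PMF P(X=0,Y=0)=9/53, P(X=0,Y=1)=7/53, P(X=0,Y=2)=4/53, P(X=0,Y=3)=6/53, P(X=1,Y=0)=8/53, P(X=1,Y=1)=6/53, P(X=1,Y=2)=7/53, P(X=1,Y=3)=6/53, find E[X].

First find marginal of X:
P(X=0) = 26/53
P(X=1) = 27/53
E[X] = 0 × 26/53 + 1 × 27/53 = 27/53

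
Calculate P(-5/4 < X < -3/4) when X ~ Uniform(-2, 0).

P(-5/4 < X < -3/4) = ∫_{-5/4}^{-3/4} f(x) dx
where f(x) = \frac{1}{2}
= \frac{1}{4}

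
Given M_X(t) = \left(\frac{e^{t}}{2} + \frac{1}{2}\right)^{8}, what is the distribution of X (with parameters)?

The MGF M(t) = \left(\frac{e^{t}}{2} + \frac{1}{2}\right)^{8} is the standard form for the Binomial distribution.
Comparing with the known MGF formula identifies: Binomial(n=8, p=1/2)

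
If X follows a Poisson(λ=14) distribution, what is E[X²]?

Using the identity E[X²] = Var(X) + (E[X])²:
E[X] = 14
Var(X) = 14
E[X²] = 14 + (14)²
= 210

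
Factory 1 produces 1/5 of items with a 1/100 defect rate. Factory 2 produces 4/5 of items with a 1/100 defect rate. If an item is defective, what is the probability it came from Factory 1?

Using Bayes' theorem:
P(F1) = 1/5, P(D|F1) = 1/100
P(F2) = 4/5, P(D|F2) = 1/100
P(D) = P(D|F1)P(F1) + P(D|F2)P(F2)
     = \frac{1}{100}
P(F1|D) = P(D|F1)P(F1) / P(D)
= \frac{1}{5}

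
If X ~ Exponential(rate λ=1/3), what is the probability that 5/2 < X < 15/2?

P(5/2 < X < 15/2) = ∫_{5/2}^{15/2} f(x) dx
where f(x) = \frac{e^{- \frac{x}{3}}}{3}
= - \frac{1}{e^{\frac{5}{2}}} + e^{- \frac{5}{6}}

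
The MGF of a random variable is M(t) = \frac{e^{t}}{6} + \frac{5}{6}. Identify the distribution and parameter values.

The MGF M(t) = \frac{e^{t}}{6} + \frac{5}{6} is the standard form for the Bernoulli distribution.
Comparing with the known MGF formula identifies: Bernoulli(p=1/6)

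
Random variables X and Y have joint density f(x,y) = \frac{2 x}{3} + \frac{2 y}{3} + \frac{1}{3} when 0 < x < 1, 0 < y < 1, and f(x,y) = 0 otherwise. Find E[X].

E[X] = ∫_0^1 ∫_0^1 x × f(x,y) dy dx
= ∫_0^1 ∫_0^1 x × (\frac{2 x}{3} + \frac{2 y}{3} + \frac{1}{3}) dy dx
= \frac{5}{9}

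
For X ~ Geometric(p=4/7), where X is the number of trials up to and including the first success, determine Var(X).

For X ~ Geometric(p=4/7), where X is the number of trials up to and including the first success:
Var(X) = \frac{21}{16}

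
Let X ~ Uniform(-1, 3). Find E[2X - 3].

For X ~ Uniform(-1, 3):
E[X] = 1
E[2X - 3] = 2 × E[X] - 3 = -1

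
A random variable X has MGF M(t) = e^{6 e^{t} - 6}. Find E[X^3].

To find E[X^3], compute M^(3)(0):
M^(1)(t) = 6 e^{t} e^{6 e^{t} - 6}
M^(2)(t) = 36 e^{2 t} e^{6 e^{t} - 6} + 6 e^{t} e^{6 e^{t} - 6}
M^(3)(t) = 216 e^{3 t} e^{6 e^{t} - 6} + 108 e^{2 t} e^{6 e^{t} - 6} + 6 e^{t} e^{6 e^{t} - 6}
M^(3)(0) = 330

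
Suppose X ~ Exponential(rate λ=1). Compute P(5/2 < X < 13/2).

P(5/2 < X < 13/2) = ∫_{5/2}^{13/2} f(x) dx
where f(x) = e^{- x}
= - \frac{1 - e^{4}}{e^{\frac{13}{2}}}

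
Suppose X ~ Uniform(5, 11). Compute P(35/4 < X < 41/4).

P(35/4 < X < 41/4) = ∫_{35/4}^{41/4} f(x) dx
where f(x) = \frac{1}{6}
= \frac{1}{4}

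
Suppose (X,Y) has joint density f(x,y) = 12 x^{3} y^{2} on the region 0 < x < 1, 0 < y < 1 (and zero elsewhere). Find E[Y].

E[Y] = ∫_0^1 ∫_0^1 y × f(x,y) dx dy
= \frac{3}{4}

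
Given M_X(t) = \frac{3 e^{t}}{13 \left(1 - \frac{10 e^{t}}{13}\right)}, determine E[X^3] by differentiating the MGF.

To find E[X^3], compute M^(3)(0):
M^(1)(t) = \frac{3 e^{t}}{13 \left(1 - \frac{10 e^{t}}{13}\right)} + \frac{30 e^{2 t}}{169 \left(1 - \frac{10 e^{t}}{13}\right)^{2}}
M^(2)(t) = \frac{3 e^{t}}{13 \left(1 - \frac{10 e^{t}}{13}\right)} + \frac{90 e^{2 t}}{169 \left(1 - \frac{10 e^{t}}{13}\right)^{2}} + \frac{600 e^{3 t}}{2197 \left(1 - \frac{10 e^{t}}{13}\right)^{3}}
M^(3)(t) = \frac{3 e^{t}}{13 \left(1 - \frac{10 e^{t}}{13}\right)} + \frac{210 e^{2 t}}{169 \left(1 - \frac{10 e^{t}}{13}\right)^{2}} + \frac{3600 e^{3 t}}{2197 \left(1 - \frac{10 e^{t}}{13}\right)^{3}} + \frac{18000 e^{4 t}}{28561 \left(1 - \frac{10 e^{t}}{13}\right)^{4}}
M^(3)(0) = \frac{3419}{9}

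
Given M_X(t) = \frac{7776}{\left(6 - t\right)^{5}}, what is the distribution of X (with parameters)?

The MGF M(t) = \frac{7776}{\left(6 - t\right)^{5}} is the standard form for the Gamma distribution.
Comparing with the known MGF formula identifies: Gamma(shape α=5, rate β=6)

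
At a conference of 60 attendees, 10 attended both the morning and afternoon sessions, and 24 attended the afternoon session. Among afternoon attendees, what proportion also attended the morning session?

P(A ∩ B) = 10/60 = 1/6
P(B) = 24/60 = 2/5
P(A|B) = P(A ∩ B) / P(B) = (1/6) / (2/5) = 5/12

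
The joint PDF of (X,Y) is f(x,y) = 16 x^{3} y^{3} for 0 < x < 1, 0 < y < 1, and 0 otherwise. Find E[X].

E[X] = ∫_0^1 ∫_0^1 x × f(x,y) dy dx
= ∫_0^1 ∫_0^1 x × (16 x^{3} y^{3}) dy dx
= \frac{4}{5}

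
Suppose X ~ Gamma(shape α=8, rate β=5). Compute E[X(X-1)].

E[X(X-1)] = E[X² - X] = E[X²] - E[X]
E[X] = \frac{8}{5}
E[X²] = Var(X) + (E[X])² = \frac{8}{25} + (\frac{8}{5})² = \frac{72}{25}
E[X(X-1)] = \frac{72}{25} - \frac{8}{5} = \frac{32}{25}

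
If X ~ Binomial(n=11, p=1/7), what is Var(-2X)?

For X ~ Binomial(n=11, p=1/7):
Var(X) = \frac{66}{49}
Var(-2X) = (-2)² × Var(X) = 4 × \frac{66}{49} = \frac{264}{49}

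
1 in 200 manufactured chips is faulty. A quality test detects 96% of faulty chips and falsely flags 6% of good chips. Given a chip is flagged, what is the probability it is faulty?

Let D = the rare event, + = positive/flagged.
P(D) = 1/200
P(+|D) = 96/100 = 24/25
P(+|D') = 6/100 = 3/50
P(+) = P(+|D)P(D) + P(+|D')P(D')
     = \frac{24}{25} × \frac{1}{200} + \frac{3}{50} × \frac{199}{200}
     = \frac{129}{2000}
P(D|+) = P(+|D)P(D)/P(+) = \frac{16}{215}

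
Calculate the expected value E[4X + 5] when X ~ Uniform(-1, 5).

For X ~ Uniform(-1, 5):
E[X] = 2
E[4X + 5] = 4 × E[X] + 5 = 13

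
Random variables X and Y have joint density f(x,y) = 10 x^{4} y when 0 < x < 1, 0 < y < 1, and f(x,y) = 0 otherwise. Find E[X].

E[X] = ∫_0^1 ∫_0^1 x × f(x,y) dy dx
= ∫_0^1 ∫_0^1 x × (10 x^{4} y) dy dx
= \frac{5}{6}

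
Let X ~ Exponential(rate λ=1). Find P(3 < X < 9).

P(3 < X < 9) = ∫_{3}^{9} f(x) dx
where f(x) = e^{- x}
= - \frac{1 - e^{6}}{e^{9}}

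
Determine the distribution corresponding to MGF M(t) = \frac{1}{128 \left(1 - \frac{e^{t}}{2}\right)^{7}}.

The MGF M(t) = \frac{1}{128 \left(1 - \frac{e^{t}}{2}\right)^{7}} is the standard form for the NegativeBinomial distribution.
Comparing with the known MGF formula identifies: NegBin(r=7, p=1/2), X = failures before r-th success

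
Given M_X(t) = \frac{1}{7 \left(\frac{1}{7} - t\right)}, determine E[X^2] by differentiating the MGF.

To find E[X^2], compute M^(2)(0):
M^(1)(t) = \frac{1}{7 \left(\frac{1}{7} - t\right)^{2}}
M^(2)(t) = \frac{2}{7 \left(\frac{1}{7} - t\right)^{3}}
M^(2)(0) = 98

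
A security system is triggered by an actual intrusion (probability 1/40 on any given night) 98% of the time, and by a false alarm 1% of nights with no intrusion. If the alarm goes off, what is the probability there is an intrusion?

Let D = the rare event, + = positive/flagged.
P(D) = 1/40
P(+|D) = 98/100 = 49/50
P(+|D') = 1/100
P(+) = P(+|D)P(D) + P(+|D')P(D')
     = \frac{49}{50} × \frac{1}{40} + \frac{1}{100} × \frac{39}{40}
     = \frac{137}{4000}
P(D|+) = P(+|D)P(D)/P(+) = \frac{98}{137}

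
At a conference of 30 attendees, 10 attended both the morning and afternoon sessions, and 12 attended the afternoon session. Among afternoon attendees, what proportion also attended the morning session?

P(A ∩ B) = 10/30 = 1/3
P(B) = 12/30 = 2/5
P(A|B) = P(A ∩ B) / P(B) = (1/3) / (2/5) = 5/6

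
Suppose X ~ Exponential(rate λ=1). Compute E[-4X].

For X ~ Exponential(rate λ=1):
E[X] = 1
E[-4X] = -4 × E[X] + 0 = -4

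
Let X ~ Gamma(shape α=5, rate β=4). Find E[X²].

Using the identity E[X²] = Var(X) + (E[X])²:
E[X] = \frac{5}{4}
Var(X) = \frac{5}{16}
E[X²] = \frac{5}{16} + (\frac{5}{4})²
= \frac{15}{8}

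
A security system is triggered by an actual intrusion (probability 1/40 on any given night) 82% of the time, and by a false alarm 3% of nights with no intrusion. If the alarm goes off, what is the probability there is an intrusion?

Let D = the rare event, + = positive/flagged.
P(D) = 1/40
P(+|D) = 82/100 = 41/50
P(+|D') = 3/100
P(+) = P(+|D)P(D) + P(+|D')P(D')
     = \frac{41}{50} × \frac{1}{40} + \frac{3}{100} × \frac{39}{40}
     = \frac{199}{4000}
P(D|+) = P(+|D)P(D)/P(+) = \frac{82}{199}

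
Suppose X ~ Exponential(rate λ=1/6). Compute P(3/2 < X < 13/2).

P(3/2 < X < 13/2) = ∫_{3/2}^{13/2} f(x) dx
where f(x) = \frac{e^{- \frac{x}{6}}}{6}
= - \frac{1}{e^{\frac{13}{12}}} + e^{- \frac{1}{4}}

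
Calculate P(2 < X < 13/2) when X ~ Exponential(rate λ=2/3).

P(2 < X < 13/2) = ∫_{2}^{13/2} f(x) dx
where f(x) = \frac{2 e^{- \frac{2 x}{3}}}{3}
= - \frac{1 - e^{3}}{e^{\frac{13}{3}}}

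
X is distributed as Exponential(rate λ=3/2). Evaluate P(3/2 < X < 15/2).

P(3/2 < X < 15/2) = ∫_{3/2}^{15/2} f(x) dx
where f(x) = \frac{3 e^{- \frac{3 x}{2}}}{2}
= - \frac{1 - e^{9}}{e^{\frac{45}{4}}}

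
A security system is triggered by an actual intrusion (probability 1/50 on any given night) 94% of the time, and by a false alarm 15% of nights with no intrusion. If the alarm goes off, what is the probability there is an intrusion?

Let D = the rare event, + = positive/flagged.
P(D) = 1/50
P(+|D) = 94/100 = 47/50
P(+|D') = 15/100 = 3/20
P(+) = P(+|D)P(D) + P(+|D')P(D')
     = \frac{47}{50} × \frac{1}{50} + \frac{3}{20} × \frac{49}{50}
     = \frac{829}{5000}
P(D|+) = P(+|D)P(D)/P(+) = \frac{94}{829}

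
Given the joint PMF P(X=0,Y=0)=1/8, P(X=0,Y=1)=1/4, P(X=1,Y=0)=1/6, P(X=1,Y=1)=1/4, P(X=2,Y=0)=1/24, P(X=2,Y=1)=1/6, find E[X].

First find marginal of X:
P(X=0) = 3/8
P(X=1) = 5/12
P(X=2) = 5/24
E[X] = 0 × 3/8 + 1 × 5/12 + 2 × 5/24 = 5/6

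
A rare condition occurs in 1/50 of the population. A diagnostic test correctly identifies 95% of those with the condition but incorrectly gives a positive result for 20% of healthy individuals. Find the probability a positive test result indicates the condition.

Let D = the rare event, + = positive/flagged.
P(D) = 1/50
P(+|D) = 95/100 = 19/20
P(+|D') = 20/100 = 1/5
P(+) = P(+|D)P(D) + P(+|D')P(D')
     = \frac{19}{20} × \frac{1}{50} + \frac{1}{5} × \frac{49}{50}
     = \frac{43}{200}
P(D|+) = P(+|D)P(D)/P(+) = \frac{19}{215}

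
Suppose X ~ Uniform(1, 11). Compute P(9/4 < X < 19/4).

P(9/4 < X < 19/4) = ∫_{9/4}^{19/4} f(x) dx
where f(x) = \frac{1}{10}
= \frac{1}{4}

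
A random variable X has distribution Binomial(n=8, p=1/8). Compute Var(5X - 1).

For X ~ Binomial(n=8, p=1/8):
Var(X) = \frac{7}{8}
Var(5X - 1) = (5)² × Var(X) = 25 × \frac{7}{8} = \frac{175}{8}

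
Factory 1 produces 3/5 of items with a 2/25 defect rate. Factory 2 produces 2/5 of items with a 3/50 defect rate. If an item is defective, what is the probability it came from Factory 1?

Using Bayes' theorem:
P(F1) = 3/5, P(D|F1) = 2/25
P(F2) = 2/5, P(D|F2) = 3/50
P(D) = P(D|F1)P(F1) + P(D|F2)P(F2)
     = \frac{9}{125}
P(F1|D) = P(D|F1)P(F1) / P(D)
= \frac{2}{3}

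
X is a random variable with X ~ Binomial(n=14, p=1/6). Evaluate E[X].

For X ~ Binomial(n=14, p=1/6), the expected value is:
E[X] = \frac{7}{3}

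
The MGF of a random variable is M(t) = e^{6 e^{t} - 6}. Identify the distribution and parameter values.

The MGF M(t) = e^{6 e^{t} - 6} is the standard form for the Poisson distribution.
Comparing with the known MGF formula identifies: Poisson(λ=6)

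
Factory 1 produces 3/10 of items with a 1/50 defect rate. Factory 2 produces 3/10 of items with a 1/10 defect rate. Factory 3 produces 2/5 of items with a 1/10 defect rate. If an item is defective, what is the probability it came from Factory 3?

Using Bayes' theorem:
P(F1) = 3/10, P(D|F1) = 1/50
P(F2) = 3/10, P(D|F2) = 1/10
P(F3) = 2/5, P(D|F3) = 1/10
P(D) = P(D|F1)P(F1) + P(D|F2)P(F2) + P(D|F3)P(F3)
     = \frac{19}{250}
P(F3|D) = P(D|F3)P(F3) / P(D)
= \frac{10}{19}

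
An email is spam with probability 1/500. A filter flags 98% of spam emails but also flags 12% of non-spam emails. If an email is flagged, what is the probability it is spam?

Let D = the rare event, + = positive/flagged.
P(D) = 1/500
P(+|D) = 98/100 = 49/50
P(+|D') = 12/100 = 3/25
P(+) = P(+|D)P(D) + P(+|D')P(D')
     = \frac{49}{50} × \frac{1}{500} + \frac{3}{25} × \frac{499}{500}
     = \frac{3043}{25000}
P(D|+) = P(+|D)P(D)/P(+) = \frac{49}{3043}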